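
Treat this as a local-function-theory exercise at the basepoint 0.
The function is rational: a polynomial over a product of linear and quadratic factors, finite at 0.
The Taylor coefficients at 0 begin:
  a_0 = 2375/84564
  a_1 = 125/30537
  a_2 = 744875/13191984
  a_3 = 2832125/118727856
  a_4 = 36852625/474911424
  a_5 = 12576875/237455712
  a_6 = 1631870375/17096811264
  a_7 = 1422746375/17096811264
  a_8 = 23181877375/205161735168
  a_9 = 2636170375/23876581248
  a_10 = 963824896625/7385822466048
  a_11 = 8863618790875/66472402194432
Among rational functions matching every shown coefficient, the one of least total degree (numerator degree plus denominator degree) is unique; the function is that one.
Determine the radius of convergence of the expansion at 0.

No rational of total degree below 10 reproduces all 12 coefficients; solving the [1/9] Pade equations on them gives f(z) = (-11*z/13 - 38/29)/((z + 2)**3*(z**2 + 3*z/5 - 9/5)**3), whose expansion matches every shown term.
Denominator factor (z**2 + 3*z/5 - 9/5)^3: discriminant 189/25, real irrational roots -3/10 + (3/10)*sqrt(21) and -3/10 - (3/10)*sqrt(21); poles of order 3, moduli -3/10 + (3/10)*sqrt(21) and 3/10 + (3/10)*sqrt(21).
Denominator factor (z + 2)^3: pole of order 3 at -2, modulus 2.
The radius of convergence is the smallest modulus among the singular points: -3/10 + (3/10)*sqrt(21).

The radius of convergence is -3/10 + (3/10)*sqrt(21).


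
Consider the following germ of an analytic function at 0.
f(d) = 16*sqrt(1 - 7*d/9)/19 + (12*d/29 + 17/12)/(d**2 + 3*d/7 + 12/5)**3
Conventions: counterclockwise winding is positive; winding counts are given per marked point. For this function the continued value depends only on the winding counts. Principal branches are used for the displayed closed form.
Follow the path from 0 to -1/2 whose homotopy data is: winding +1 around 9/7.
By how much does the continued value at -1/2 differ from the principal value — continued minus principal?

The rational part is single-valued and drops out of the difference; each branch term changes only by its own monodromy.
(16/19)*sqrt(1 - d/(9/7)): winding +1 is odd, the square root flips sign, contributing -2*(16/19)*sqrt(1 - (-1/2)/(9/7)) = -2*(16/19)*sqrt(25/18) = -(80/57)*sqrt(2).
Summing the contributions at d = -1/2 gives -(80/57)*sqrt(2).

Continued minus principal equals -(80/57)*sqrt(2).


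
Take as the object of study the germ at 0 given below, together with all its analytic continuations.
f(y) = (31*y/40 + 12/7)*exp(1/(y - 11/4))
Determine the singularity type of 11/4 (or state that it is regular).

The point is an essential singularity.

The exponent 1/(y - (11/4)) has a pole at 11/4, so exp(1/(y - (11/4))) takes every nonzero value near it: an essential singularity (not a pole of any order).


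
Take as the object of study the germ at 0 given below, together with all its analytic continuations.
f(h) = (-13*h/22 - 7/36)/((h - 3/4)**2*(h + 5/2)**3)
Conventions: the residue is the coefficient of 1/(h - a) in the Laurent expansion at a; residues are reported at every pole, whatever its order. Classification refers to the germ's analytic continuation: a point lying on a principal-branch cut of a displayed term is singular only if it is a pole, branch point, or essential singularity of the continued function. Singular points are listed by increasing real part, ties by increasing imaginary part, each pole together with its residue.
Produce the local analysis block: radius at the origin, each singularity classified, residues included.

Radius of convergence at 0: 3/4.
At -5/2: a pole of order 3; residue 64/942513.
At 3/4: a pole of order 2; residue -64/942513.

Denominator factor (h - 3/4)^2: pole of order 2 at 3/4, modulus 3/4.
Denominator factor (h + 5/2)^3: pole of order 3 at -5/2, modulus 5/2.
The radius of convergence is the smallest modulus among the singular points: 3/4.
At the order-3 pole -5/2 set g(h) = (h - (-5/2))^3*f(h) = (-13*h/22 - 7/36)/(h - 3/4)**2.
Order-3 pole: residue = g''(a)/2; g''(-5/2) = 128/942513, so the residue is 64/942513.
At the order-2 pole 3/4 set g(h) = (h - (3/4))^2*f(h) = (-13*h/22 - 7/36)/(h + 5/2)**3.
Order-2 pole: residue = g'(a); g'(3/4) = -64/942513, so the residue is -64/942513.
List the singular points by increasing real part (a conjugate pair: the negative imaginary part first).


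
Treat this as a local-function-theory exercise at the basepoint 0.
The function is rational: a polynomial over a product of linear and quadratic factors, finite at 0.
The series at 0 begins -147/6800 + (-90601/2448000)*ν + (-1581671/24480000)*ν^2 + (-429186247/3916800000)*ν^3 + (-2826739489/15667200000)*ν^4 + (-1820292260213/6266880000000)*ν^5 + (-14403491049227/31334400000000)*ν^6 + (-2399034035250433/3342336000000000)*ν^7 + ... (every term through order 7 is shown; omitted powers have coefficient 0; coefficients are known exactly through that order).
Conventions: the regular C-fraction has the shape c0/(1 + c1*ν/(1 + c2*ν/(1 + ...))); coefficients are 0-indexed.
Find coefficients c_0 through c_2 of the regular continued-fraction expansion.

The regular C-fraction coefficients are [-147/6800, -1849/1080, -67331/1996920].

Taylor coefficients (read off): a_0 = -147/6800, a_1 = -90601/2448000, a_2 = -1581671/24480000.
c0 = a_0 = -147/6800. Peel one level at a time: if S = 1 + c*ν/S' with S'(0) = 1, then c is the ν-coefficient of S and S' = c*ν/(S - 1).
S_1 = c0/f = 1 + (-1849/1080)*ν + (-67331/1166400)*ν^2 + ...; c1 = -1849/1080.
S_2 = c1*ν/(S_1 - 1) = 1 + (-67331/1996920)*ν + ...; c2 = -67331/1996920.


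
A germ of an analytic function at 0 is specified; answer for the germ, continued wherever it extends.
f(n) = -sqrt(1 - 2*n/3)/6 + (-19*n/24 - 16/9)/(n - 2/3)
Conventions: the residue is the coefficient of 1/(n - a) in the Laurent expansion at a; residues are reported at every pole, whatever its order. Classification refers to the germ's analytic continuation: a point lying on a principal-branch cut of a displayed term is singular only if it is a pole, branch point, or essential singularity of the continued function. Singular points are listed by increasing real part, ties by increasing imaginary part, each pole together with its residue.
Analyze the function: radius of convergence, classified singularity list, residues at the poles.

Denominator factor (n - 2/3): pole of order 1 at 2/3, modulus 2/3.
Branch term (-1/6)*sqrt(1 - n/(3/2)): its argument vanishes at n = 3/2, a square-root branch point, modulus 3/2.
The radius of convergence is the smallest modulus among the singular points: 2/3.
The branch term is analytic at 2/3 and contributes nothing to the residue; only the rational part matters.
At the order-1 pole 2/3 set g(n) = (n - (2/3))*(rational part) = -19*n/24 - 16/9.
Simple pole: residue = g(a) at a = 2/3, which is -83/36.
List the singular points by increasing real part (a conjugate pair: the negative imaginary part first).

Radius of convergence at 0: 2/3.
At 2/3: a pole of order 1; residue -83/36.
At 3/2: an algebraic (square-root) branch point.


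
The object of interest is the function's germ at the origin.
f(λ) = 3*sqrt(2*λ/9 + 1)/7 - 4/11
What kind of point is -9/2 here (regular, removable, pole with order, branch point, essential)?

The point is an algebraic (square-root) branch point.

The term (3/7)*sqrt(1 - λ/(-9/2)) has argument 1 - -9/2/(-9/2) = 0 at -9/2: a square-root (algebraic, two-sheeted) branch point; the remaining terms are analytic or single-valued there.


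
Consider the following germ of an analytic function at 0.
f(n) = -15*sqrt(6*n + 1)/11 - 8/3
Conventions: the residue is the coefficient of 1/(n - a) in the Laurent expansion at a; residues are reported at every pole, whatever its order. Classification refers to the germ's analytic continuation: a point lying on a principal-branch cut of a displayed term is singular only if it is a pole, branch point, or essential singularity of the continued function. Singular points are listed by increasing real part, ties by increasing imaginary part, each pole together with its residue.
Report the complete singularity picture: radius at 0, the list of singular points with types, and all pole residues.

Radius of convergence at 0: 1/6.
At -1/6: an algebraic (square-root) branch point.

Branch term (-15/11)*sqrt(1 - n/(-1/6)): its argument vanishes at n = -1/6, a square-root branch point, modulus 1/6.
The radius of convergence is the smallest modulus among the singular points: 1/6.


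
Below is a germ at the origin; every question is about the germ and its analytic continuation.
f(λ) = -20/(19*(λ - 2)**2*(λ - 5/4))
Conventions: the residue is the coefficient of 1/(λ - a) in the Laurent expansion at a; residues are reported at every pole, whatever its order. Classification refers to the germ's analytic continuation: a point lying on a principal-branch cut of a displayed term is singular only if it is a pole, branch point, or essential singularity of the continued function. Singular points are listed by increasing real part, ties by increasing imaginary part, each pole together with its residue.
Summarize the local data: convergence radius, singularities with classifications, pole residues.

Radius of convergence at 0: 5/4.
At 5/4: a pole of order 1; residue -320/171.
At 2: a pole of order 2; residue 320/171.

Denominator factor (λ - 2)^2: pole of order 2 at 2, modulus 2.
Denominator factor (λ - 5/4): pole of order 1 at 5/4, modulus 5/4.
The radius of convergence is the smallest modulus among the singular points: 5/4.
At the order-1 pole 5/4 set g(λ) = (λ - (5/4))*f(λ) = -20/(19*(λ - 2)**2).
Simple pole: residue = g(a) at a = 5/4, which is -320/171.
At the order-2 pole 2 set g(λ) = (λ - (2))^2*f(λ) = -20/(19*(λ - 5/4)).
Order-2 pole: residue = g'(a); g'(2) = 320/171, so the residue is 320/171.
List the singular points by increasing real part (a conjugate pair: the negative imaginary part first).


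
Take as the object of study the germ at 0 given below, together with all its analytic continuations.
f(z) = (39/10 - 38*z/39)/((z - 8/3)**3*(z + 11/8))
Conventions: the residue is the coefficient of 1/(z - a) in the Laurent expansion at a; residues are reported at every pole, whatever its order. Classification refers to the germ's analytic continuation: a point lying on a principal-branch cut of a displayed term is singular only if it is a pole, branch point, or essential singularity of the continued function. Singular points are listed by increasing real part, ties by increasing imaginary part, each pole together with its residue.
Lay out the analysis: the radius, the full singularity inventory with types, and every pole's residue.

Denominator factor (z - 8/3)^3: pole of order 3 at 8/3, modulus 8/3.
Denominator factor (z + 11/8): pole of order 1 at -11/8, modulus 11/8.
The radius of convergence is the smallest modulus among the singular points: 11/8.
At the order-1 pole -11/8 set g(z) = (z - (-11/8))*f(z) = (39/10 - 38*z/39)/(z - 8/3)**3.
Simple pole: residue = g(a) at a = -11/8, which is -4708224/59323745.
At the order-3 pole 8/3 set g(z) = (z - (8/3))^3*f(z) = (39/10 - 38*z/39)/(z + 11/8).
Order-3 pole: residue = g''(a)/2; g''(8/3) = 9416448/59323745, so the residue is 4708224/59323745.
List the singular points by increasing real part (a conjugate pair: the negative imaginary part first).

Radius of convergence at 0: 11/8.
At -11/8: a pole of order 1; residue -4708224/59323745.
At 8/3: a pole of order 3; residue 4708224/59323745.


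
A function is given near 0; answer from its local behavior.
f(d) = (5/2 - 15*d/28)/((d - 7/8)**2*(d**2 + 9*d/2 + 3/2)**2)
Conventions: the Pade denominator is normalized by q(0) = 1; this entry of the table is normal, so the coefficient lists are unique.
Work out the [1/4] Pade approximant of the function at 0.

Taylor coefficients needed (expand at 0): a_0 = 640/441, a_1 = -17600/3087, a_2 = 32000/1323, a_3 = -38376640/453789, a_4 = 921704320/3176523, a_5 = -21056656960/22235661.
Write the denominator as Q(d) = 1 + q1*d + q2*d^2 + q3*d^3 + q4*d^4. Requiring Q*f - P = O(d^6) with deg P <= 1 kills the coefficients of d^2..d^5 in Q*f:
  d^2: a_2 + q1*a_1 + q2*a_0 = 0, i.e. 32000/1323 + (-17600/3087)*q1 + (640/441)*q2 = 0.
  d^3: a_3 + q1*a_2 + q2*a_1 + q3*a_0 = 0, i.e. -38376640/453789 + (32000/1323)*q1 + (-17600/3087)*q2 + (640/441)*q3 = 0.
  d^4: a_4 + q1*a_3 + q2*a_2 + q3*a_1 + q4*a_0 = 0, i.e. 921704320/3176523 + (-38376640/453789)*q1 + (32000/1323)*q2 + (-17600/3087)*q3 + (640/441)*q4 = 0.
  d^5: a_5 + q1*a_4 + q2*a_3 + q3*a_2 + q4*a_1 = 0, i.e. -21056656960/22235661 + (921704320/3176523)*q1 + (-38376640/453789)*q2 + (32000/1323)*q3 + (-17600/3087)*q4 = 0.
Solving this linear system: q1 = 335922/185003, q2 = -37037485/3885063, q3 = -12226876/1295021, q4 = 322484660/11655189.
The numerator is Q*f truncated at degree 1: P0 = a_0 = 640/441; P1 = a_1 + q1*a_0 = -250160320/81586323.

The Pade approximant has numerator coefficients [640/441, -250160320/81586323]; denominator coefficients [1, 335922/185003, -37037485/3885063, -12226876/1295021, 322484660/11655189].


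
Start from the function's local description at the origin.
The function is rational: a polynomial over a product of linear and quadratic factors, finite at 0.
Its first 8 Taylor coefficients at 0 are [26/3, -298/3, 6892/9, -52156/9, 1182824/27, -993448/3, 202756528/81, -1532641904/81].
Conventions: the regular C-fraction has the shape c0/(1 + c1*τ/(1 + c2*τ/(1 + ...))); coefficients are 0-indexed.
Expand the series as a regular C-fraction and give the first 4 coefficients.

The regular C-fraction coefficients are [26/3, 149/13, -21805/5811, 130/447].


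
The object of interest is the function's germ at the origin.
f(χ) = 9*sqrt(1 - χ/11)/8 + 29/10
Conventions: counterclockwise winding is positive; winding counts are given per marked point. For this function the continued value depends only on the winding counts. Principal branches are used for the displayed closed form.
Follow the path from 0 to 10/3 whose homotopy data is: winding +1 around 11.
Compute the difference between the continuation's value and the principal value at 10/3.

The rational part is single-valued and drops out of the difference; each branch term changes only by its own monodromy.
(9/8)*sqrt(1 - χ/(11)): winding +1 is odd, the square root flips sign, contributing -2*(9/8)*sqrt(1 - (10/3)/(11)) = -2*(9/8)*sqrt(23/33) = -(3/44)*sqrt(759).
Summing the contributions at χ = 10/3 gives -(3/44)*sqrt(759).

Continued minus principal equals -(3/44)*sqrt(759).


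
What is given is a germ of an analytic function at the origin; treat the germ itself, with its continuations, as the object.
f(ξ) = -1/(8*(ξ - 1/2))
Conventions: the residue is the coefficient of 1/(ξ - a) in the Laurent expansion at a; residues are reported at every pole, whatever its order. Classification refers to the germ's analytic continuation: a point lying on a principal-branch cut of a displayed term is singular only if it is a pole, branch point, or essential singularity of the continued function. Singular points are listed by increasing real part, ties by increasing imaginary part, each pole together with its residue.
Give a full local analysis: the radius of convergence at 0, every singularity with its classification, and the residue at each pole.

Radius of convergence at 0: 1/2.
At 1/2: a pole of order 1; residue -1/8.

Denominator factor (ξ - 1/2): pole of order 1 at 1/2, modulus 1/2.
The radius of convergence is the smallest modulus among the singular points: 1/2.
At the order-1 pole 1/2 set g(ξ) = (ξ - (1/2))*f(ξ) = -1/8.
Simple pole: residue = g(a) at a = 1/2, which is -1/8.


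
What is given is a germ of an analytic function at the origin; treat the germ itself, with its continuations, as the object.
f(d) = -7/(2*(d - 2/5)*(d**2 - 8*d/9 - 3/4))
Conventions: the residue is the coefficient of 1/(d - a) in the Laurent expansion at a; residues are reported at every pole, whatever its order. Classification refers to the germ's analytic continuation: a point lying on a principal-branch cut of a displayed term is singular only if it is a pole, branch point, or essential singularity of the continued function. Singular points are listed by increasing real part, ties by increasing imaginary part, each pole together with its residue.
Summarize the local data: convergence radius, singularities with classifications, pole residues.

Denominator factor (d**2 - 8*d/9 - 3/4): discriminant 307/81, real irrational roots 4/9 + (1/18)*sqrt(307) and 4/9 - (1/18)*sqrt(307); poles of order 1, moduli 4/9 + (1/18)*sqrt(307) and -4/9 + (1/18)*sqrt(307).
Denominator factor (d - 2/5): pole of order 1 at 2/5, modulus 2/5.
The radius of convergence is the smallest modulus among the singular points: 2/5.
The factor d**2 - 8*d/9 - 3/4 splits as (d - a)(d - a') with a = 4/9 - (1/18)*sqrt(307), a' = 4/9 + (1/18)*sqrt(307). At the order-1 pole a set g(d) = (d - a)*f(d) = [-7/(2*(d - 2/5))] / (d - a').
Simple pole: residue = g(a) at a = 4/9 - (1/18)*sqrt(307), which is -1575/851 - (1260/261257)*sqrt(307).
At the order-1 pole 2/5 set g(d) = (d - (2/5))*f(d) = -7/(2*(d**2 - 8*d/9 - 3/4)).
Simple pole: residue = g(a) at a = 2/5, which is 3150/851.
The factor d**2 - 8*d/9 - 3/4 splits as (d - a)(d - a') with a = 4/9 + (1/18)*sqrt(307), a' = 4/9 - (1/18)*sqrt(307). At the order-1 pole a set g(d) = (d - a)*f(d) = [-7/(2*(d - 2/5))] / (d - a').
Simple pole: residue = g(a) at a = 4/9 + (1/18)*sqrt(307), which is -1575/851 + (1260/261257)*sqrt(307).
List the singular points by increasing real part (a conjugate pair: the negative imaginary part first).

Radius of convergence at 0: 2/5.
At 4/9 - (1/18)*sqrt(307): a pole of order 1; residue -1575/851 - (1260/261257)*sqrt(307).
At 2/5: a pole of order 1; residue 3150/851.
At 4/9 + (1/18)*sqrt(307): a pole of order 1; residue -1575/851 + (1260/261257)*sqrt(307).


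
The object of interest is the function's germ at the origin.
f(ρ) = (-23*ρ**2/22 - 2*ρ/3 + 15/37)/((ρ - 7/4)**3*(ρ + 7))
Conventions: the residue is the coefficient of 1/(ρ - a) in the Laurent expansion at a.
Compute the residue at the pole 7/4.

The residue is -3606752/52350375.

At the order-3 pole 7/4 set g(ρ) = (ρ - (7/4))^3*f(ρ) = (-23*ρ**2/22 - 2*ρ/3 + 15/37)/(ρ + 7).
Order-3 pole: residue = g''(a)/2; g''(7/4) = -7213504/52350375, so the residue is -3606752/52350375.


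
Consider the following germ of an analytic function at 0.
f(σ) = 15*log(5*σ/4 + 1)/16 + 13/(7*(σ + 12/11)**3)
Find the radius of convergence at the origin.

The radius of convergence is 4/5.

Denominator factor (σ + 12/11)^3: pole of order 3 at -12/11, modulus 12/11.
Branch term (15/16)*log(1 - σ/(-4/5)): its argument vanishes at σ = -4/5, a logarithmic branch point, modulus 4/5.
The radius of convergence is the smallest modulus among the singular points: 4/5.


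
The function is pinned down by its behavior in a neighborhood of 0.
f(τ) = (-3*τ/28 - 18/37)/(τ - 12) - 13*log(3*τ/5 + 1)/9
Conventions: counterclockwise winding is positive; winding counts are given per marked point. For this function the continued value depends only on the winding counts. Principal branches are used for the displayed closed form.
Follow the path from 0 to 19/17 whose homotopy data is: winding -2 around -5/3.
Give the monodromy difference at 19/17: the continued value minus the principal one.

Continued minus principal equals (52/9)*pi*i.

The rational part is single-valued and drops out of the difference; each branch term changes only by its own monodromy.
(-13/9)*log(1 - τ/(-5/3)): each positive loop around -5/3 adds 2*pi*i to the log, so winding -2 contributes (-13/9)*(-2)*2*pi*i = (52/9)*pi*i.
Summing the contributions at τ = 19/17 gives (52/9)*pi*i.


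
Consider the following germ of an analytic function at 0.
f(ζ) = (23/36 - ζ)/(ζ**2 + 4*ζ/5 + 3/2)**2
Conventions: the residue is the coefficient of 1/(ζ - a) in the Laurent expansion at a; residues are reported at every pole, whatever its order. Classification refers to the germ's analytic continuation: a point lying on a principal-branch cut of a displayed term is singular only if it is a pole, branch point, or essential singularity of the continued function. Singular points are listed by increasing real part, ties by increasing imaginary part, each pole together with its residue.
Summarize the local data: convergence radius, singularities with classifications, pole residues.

Denominator factor (ζ**2 + 4*ζ/5 + 3/2)^2: discriminant -134/25, complex-conjugate roots (-2/5) + ((1/10)*sqrt(134))*i and (-2/5) - ((1/10)*sqrt(134))*i; poles of order 2, moduli (1/2)*sqrt(6) and (1/2)*sqrt(6).
The radius of convergence is the smallest modulus among the singular points: (1/2)*sqrt(6).
The factor ζ**2 + 4*ζ/5 + 3/2 splits as (ζ - a)(ζ - a') with a = (-2/5) - ((1/10)*sqrt(134))*i, a' = (-2/5) + ((1/10)*sqrt(134))*i. At the order-2 pole a set g(ζ) = (ζ - a)^2*f(ζ) = [23/36 - ζ] / (ζ - a')^2.
Order-2 pole: residue = g'(a); g'((-2/5) - ((1/10)*sqrt(134))*i) = ((4675/323208)*sqrt(134))*i, so the residue is ((4675/323208)*sqrt(134))*i.
The factor ζ**2 + 4*ζ/5 + 3/2 splits as (ζ - a)(ζ - a') with a = (-2/5) + ((1/10)*sqrt(134))*i, a' = (-2/5) - ((1/10)*sqrt(134))*i. At the order-2 pole a set g(ζ) = (ζ - a)^2*f(ζ) = [23/36 - ζ] / (ζ - a')^2.
Order-2 pole: residue = g'(a); g'((-2/5) + ((1/10)*sqrt(134))*i) = -((4675/323208)*sqrt(134))*i, so the residue is -((4675/323208)*sqrt(134))*i.
List the singular points by increasing real part (a conjugate pair: the negative imaginary part first).

Radius of convergence at 0: (1/2)*sqrt(6).
At (-2/5) - ((1/10)*sqrt(134))*i: a pole of order 2; residue ((4675/323208)*sqrt(134))*i.
At (-2/5) + ((1/10)*sqrt(134))*i: a pole of order 2; residue -((4675/323208)*sqrt(134))*i.


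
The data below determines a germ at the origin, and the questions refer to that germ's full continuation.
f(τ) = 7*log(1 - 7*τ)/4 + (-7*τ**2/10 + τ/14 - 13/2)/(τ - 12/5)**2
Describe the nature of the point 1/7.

The term (7/4)*log(1 - τ/(1/7)) has argument 1 - 1/7/(1/7) = 0 at 1/7: a logarithmic (infinitely-sheeted) branch point; the remaining terms are analytic or single-valued there.

The point is a logarithmic branch point.


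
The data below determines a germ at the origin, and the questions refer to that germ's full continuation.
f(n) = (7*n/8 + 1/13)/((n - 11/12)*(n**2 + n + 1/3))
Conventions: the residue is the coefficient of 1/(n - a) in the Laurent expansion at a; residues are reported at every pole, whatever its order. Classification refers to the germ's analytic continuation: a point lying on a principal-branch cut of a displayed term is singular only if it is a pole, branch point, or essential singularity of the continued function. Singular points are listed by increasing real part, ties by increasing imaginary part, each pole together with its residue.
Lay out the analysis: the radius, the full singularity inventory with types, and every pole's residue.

Radius of convergence at 0: (1/3)*sqrt(3).
At (-1/2) - ((1/6)*sqrt(3))*i: a pole of order 1; residue (-3291/15652) + ((4371/15652)*sqrt(3))*i.
At (-1/2) + ((1/6)*sqrt(3))*i: a pole of order 1; residue (-3291/15652) - ((4371/15652)*sqrt(3))*i.
At 11/12: a pole of order 1; residue 3291/7826.


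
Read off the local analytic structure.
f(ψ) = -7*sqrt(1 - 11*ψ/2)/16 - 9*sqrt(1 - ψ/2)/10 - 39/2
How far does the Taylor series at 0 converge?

The radius of convergence is 2/11.

Branch term (-7/16)*sqrt(1 - ψ/(2/11)): its argument vanishes at ψ = 2/11, a square-root branch point, modulus 2/11.
Branch term (-9/10)*sqrt(1 - ψ/(2)): its argument vanishes at ψ = 2, a square-root branch point, modulus 2.
The radius of convergence is the smallest modulus among the singular points: 2/11.


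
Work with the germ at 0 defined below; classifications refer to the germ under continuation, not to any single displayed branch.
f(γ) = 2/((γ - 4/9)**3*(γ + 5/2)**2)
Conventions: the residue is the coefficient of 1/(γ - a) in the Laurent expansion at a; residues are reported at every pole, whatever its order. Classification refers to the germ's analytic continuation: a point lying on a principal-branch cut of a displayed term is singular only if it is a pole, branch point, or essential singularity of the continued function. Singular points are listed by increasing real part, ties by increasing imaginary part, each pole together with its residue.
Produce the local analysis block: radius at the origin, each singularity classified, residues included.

Radius of convergence at 0: 4/9.
At -5/2: a pole of order 2; residue -629856/7890481.
At 4/9: a pole of order 3; residue 629856/7890481.

Denominator factor (γ - 4/9)^3: pole of order 3 at 4/9, modulus 4/9.
Denominator factor (γ + 5/2)^2: pole of order 2 at -5/2, modulus 5/2.
The radius of convergence is the smallest modulus among the singular points: 4/9.
At the order-2 pole -5/2 set g(γ) = (γ - (-5/2))^2*f(γ) = 2/(γ - 4/9)**3.
Order-2 pole: residue = g'(a); g'(-5/2) = -629856/7890481, so the residue is -629856/7890481.
At the order-3 pole 4/9 set g(γ) = (γ - (4/9))^3*f(γ) = 2/(γ + 5/2)**2.
Order-3 pole: residue = g''(a)/2; g''(4/9) = 1259712/7890481, so the residue is 629856/7890481.
List the singular points by increasing real part (a conjugate pair: the negative imaginary part first).


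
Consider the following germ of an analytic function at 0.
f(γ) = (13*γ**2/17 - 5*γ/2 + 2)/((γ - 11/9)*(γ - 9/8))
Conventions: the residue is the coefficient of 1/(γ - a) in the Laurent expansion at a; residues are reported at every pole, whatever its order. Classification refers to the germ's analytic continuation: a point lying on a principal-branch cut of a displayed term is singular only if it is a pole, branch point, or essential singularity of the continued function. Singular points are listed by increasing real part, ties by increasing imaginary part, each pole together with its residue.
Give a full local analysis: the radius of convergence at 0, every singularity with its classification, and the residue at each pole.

Denominator factor (γ - 9/8): pole of order 1 at 9/8, modulus 9/8.
Denominator factor (γ - 11/9): pole of order 1 at 11/9, modulus 11/9.
The radius of convergence is the smallest modulus among the singular points: 9/8.
At the order-1 pole 9/8 set g(γ) = (γ - (9/8))*f(γ) = (13*γ**2/17 - 5*γ/2 + 2)/(γ - 11/9).
Simple pole: residue = g(a) at a = 9/8, which is -1521/952.
At the order-1 pole 11/9 set g(γ) = (γ - (11/9))*f(γ) = (13*γ**2/17 - 5*γ/2 + 2)/(γ - 9/8).
Simple pole: residue = g(a) at a = 11/9, which is 956/1071.
List the singular points by increasing real part (a conjugate pair: the negative imaginary part first).

Radius of convergence at 0: 9/8.
At 9/8: a pole of order 1; residue -1521/952.
At 11/9: a pole of order 1; residue 956/1071.


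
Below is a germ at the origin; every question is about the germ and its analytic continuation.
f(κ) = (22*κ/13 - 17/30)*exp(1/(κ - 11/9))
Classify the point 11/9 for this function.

The exponent 1/(κ - (11/9)) has a pole at 11/9, so exp(1/(κ - (11/9))) takes every nonzero value near it: an essential singularity (not a pole of any order).

The point is an essential singularity.


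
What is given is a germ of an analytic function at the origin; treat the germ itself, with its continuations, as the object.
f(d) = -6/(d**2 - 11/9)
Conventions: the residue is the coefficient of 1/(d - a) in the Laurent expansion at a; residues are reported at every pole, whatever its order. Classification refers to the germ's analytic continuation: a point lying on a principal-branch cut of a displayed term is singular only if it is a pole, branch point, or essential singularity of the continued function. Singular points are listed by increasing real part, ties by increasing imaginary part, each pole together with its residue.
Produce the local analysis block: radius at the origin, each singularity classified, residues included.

Denominator factor (d**2 - 11/9): discriminant 44/9, real irrational roots (1/3)*sqrt(11) and -(1/3)*sqrt(11); poles of order 1, moduli (1/3)*sqrt(11) and (1/3)*sqrt(11).
The radius of convergence is the smallest modulus among the singular points: (1/3)*sqrt(11).
The factor d**2 - 11/9 splits as (d - a)(d - a') with a = -(1/3)*sqrt(11), a' = (1/3)*sqrt(11). At the order-1 pole a set g(d) = (d - a)*f(d) = [-6] / (d - a').
Simple pole: residue = g(a) at a = -(1/3)*sqrt(11), which is (9/11)*sqrt(11).
The factor d**2 - 11/9 splits as (d - a)(d - a') with a = (1/3)*sqrt(11), a' = -(1/3)*sqrt(11). At the order-1 pole a set g(d) = (d - a)*f(d) = [-6] / (d - a').
Simple pole: residue = g(a) at a = (1/3)*sqrt(11), which is -(9/11)*sqrt(11).
List the singular points by increasing real part (a conjugate pair: the negative imaginary part first).

Radius of convergence at 0: (1/3)*sqrt(11).
At -(1/3)*sqrt(11): a pole of order 1; residue (9/11)*sqrt(11).
At (1/3)*sqrt(11): a pole of order 1; residue -(9/11)*sqrt(11).


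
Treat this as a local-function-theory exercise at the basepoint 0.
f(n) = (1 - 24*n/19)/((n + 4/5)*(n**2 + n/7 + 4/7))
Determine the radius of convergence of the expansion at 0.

Denominator factor (n**2 + n/7 + 4/7): discriminant -111/49, complex-conjugate roots (-1/14) + ((1/14)*sqrt(111))*i and (-1/14) - ((1/14)*sqrt(111))*i; poles of order 1, moduli (2/7)*sqrt(7) and (2/7)*sqrt(7).
Denominator factor (n + 4/5): pole of order 1 at -4/5, modulus 4/5.
The radius of convergence is the smallest modulus among the singular points: (2/7)*sqrt(7).

The radius of convergence is (2/7)*sqrt(7).


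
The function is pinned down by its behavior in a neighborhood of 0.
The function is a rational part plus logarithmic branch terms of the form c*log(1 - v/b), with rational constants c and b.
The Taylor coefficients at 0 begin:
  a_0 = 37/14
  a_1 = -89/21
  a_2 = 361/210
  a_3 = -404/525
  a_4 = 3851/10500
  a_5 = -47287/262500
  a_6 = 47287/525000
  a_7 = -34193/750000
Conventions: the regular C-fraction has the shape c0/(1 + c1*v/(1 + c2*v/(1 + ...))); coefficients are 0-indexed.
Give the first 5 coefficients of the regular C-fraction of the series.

The regular C-fraction coefficients are [37/14, 178/111, -118349/98790, -214119/15047230, 19826619/54356005].

Taylor coefficients (read off): a_0 = 37/14, a_1 = -89/21, a_2 = 361/210, a_3 = -404/525, a_4 = 3851/10500.
c0 = a_0 = 37/14. Peel one level at a time: if S = 1 + c*v/S' with S'(0) = 1, then c is the v-coefficient of S and S' = c*v/(S - 1).
S_1 = c0/f = 1 + (178/111)*v + (118349/61605)*v^2 + ...; c1 = 178/111.
S_2 = c1*v/(S_1 - 1) = 1 + (-118349/98790)*v + (-13503/792100)*v^2 + ...; c2 = -118349/98790.
S_3 = c2*v/(S_2 - 1) = 1 + (-214119/15047230)*v + (74182743/14292332450)*v^2 + ...; c3 = -214119/15047230.
S_4 = c3*v/(S_3 - 1) = 1 + (19826619/54356005)*v + ...; c4 = 19826619/54356005.


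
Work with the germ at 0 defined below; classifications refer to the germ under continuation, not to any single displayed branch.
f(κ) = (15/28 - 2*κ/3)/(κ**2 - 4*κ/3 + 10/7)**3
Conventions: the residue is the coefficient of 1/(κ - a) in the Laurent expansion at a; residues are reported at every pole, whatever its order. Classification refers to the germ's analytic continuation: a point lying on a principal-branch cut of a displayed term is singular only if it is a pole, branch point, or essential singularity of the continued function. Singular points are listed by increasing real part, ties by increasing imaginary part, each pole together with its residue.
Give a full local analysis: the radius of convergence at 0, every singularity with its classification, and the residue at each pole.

Denominator factor (κ**2 - 4*κ/3 + 10/7)^3: discriminant -248/63, complex-conjugate roots (2/3) + ((1/21)*sqrt(434))*i and (2/3) - ((1/21)*sqrt(434))*i; poles of order 3, moduli (1/7)*sqrt(70) and (1/7)*sqrt(70).
The radius of convergence is the smallest modulus among the singular points: (1/7)*sqrt(70).
The factor κ**2 - 4*κ/3 + 10/7 splits as (κ - a)(κ - a') with a = (2/3) - ((1/21)*sqrt(434))*i, a' = (2/3) + ((1/21)*sqrt(434))*i. At the order-3 pole a set g(κ) = (κ - a)^3*f(κ) = [15/28 - 2*κ/3] / (κ - a')^3.
Order-3 pole: residue = g''(a)/2; g''((2/3) - ((1/21)*sqrt(434))*i) = ((13041/7626496)*sqrt(434))*i, so the residue is ((13041/15252992)*sqrt(434))*i.
The factor κ**2 - 4*κ/3 + 10/7 splits as (κ - a)(κ - a') with a = (2/3) + ((1/21)*sqrt(434))*i, a' = (2/3) - ((1/21)*sqrt(434))*i. At the order-3 pole a set g(κ) = (κ - a)^3*f(κ) = [15/28 - 2*κ/3] / (κ - a')^3.
Order-3 pole: residue = g''(a)/2; g''((2/3) + ((1/21)*sqrt(434))*i) = -((13041/7626496)*sqrt(434))*i, so the residue is -((13041/15252992)*sqrt(434))*i.
List the singular points by increasing real part (a conjugate pair: the negative imaginary part first).

Radius of convergence at 0: (1/7)*sqrt(70).
At (2/3) - ((1/21)*sqrt(434))*i: a pole of order 3; residue ((13041/15252992)*sqrt(434))*i.
At (2/3) + ((1/21)*sqrt(434))*i: a pole of order 3; residue -((13041/15252992)*sqrt(434))*i.


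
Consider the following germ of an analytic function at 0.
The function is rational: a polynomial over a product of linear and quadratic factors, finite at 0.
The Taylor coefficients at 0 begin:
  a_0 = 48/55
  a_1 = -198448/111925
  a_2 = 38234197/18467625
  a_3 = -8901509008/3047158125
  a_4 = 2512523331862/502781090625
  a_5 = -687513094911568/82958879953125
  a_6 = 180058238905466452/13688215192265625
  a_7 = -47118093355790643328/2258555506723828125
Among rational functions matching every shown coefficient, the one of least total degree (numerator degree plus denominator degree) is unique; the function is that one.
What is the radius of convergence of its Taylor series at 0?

The radius of convergence is 5/8.

No rational of total degree below 5 reproduces all 8 coefficients; solving the [2/3] Pade equations on them gives f(β) = (-7*β**2/16 - 7*β/37 + 1)/((β + 5/8)*(β**2 + 4*β/9 + 11/6)), whose expansion matches every shown term.
Denominator factor (β + 5/8): pole of order 1 at -5/8, modulus 5/8.
Denominator factor (β**2 + 4*β/9 + 11/6): discriminant -578/81, complex-conjugate roots (-2/9) + ((17/18)*sqrt(2))*i and (-2/9) - ((17/18)*sqrt(2))*i; poles of order 1, moduli (1/6)*sqrt(66) and (1/6)*sqrt(66).
The radius of convergence is the smallest modulus among the singular points: 5/8.


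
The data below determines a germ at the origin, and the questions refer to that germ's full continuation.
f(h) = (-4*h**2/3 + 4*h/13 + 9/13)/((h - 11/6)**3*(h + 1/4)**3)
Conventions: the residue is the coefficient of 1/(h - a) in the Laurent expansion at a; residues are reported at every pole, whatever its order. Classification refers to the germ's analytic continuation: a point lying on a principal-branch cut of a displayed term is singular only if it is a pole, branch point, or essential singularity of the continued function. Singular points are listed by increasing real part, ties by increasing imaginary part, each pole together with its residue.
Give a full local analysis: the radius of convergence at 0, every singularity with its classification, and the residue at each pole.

Denominator factor (h - 11/6)^3: pole of order 3 at 11/6, modulus 11/6.
Denominator factor (h + 1/4)^3: pole of order 3 at -1/4, modulus 1/4.
The radius of convergence is the smallest modulus among the singular points: 1/4.
At the order-3 pole -1/4 set g(h) = (h - (-1/4))^3*f(h) = (-4*h**2/3 + 4*h/13 + 9/13)/(h - 11/6)**3.
Order-3 pole: residue = g''(a)/2; g''(-1/4) = -22611456/126953125, so the residue is -11305728/126953125.
At the order-3 pole 11/6 set g(h) = (h - (11/6))^3*f(h) = (-4*h**2/3 + 4*h/13 + 9/13)/(h + 1/4)**3.
Order-3 pole: residue = g''(a)/2; g''(11/6) = 22611456/126953125, so the residue is 11305728/126953125.
List the singular points by increasing real part (a conjugate pair: the negative imaginary part first).

Radius of convergence at 0: 1/4.
At -1/4: a pole of order 3; residue -11305728/126953125.
At 11/6: a pole of order 3; residue 11305728/126953125.


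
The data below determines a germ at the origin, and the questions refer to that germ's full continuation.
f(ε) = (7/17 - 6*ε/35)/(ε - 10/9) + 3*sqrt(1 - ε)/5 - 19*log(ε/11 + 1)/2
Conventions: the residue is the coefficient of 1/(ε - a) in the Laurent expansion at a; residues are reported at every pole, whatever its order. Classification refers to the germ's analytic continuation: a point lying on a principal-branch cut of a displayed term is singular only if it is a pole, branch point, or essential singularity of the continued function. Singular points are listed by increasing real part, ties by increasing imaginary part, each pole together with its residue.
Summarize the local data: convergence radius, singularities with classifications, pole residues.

Radius of convergence at 0: 1.
At -11: a logarithmic branch point.
At 1: an algebraic (square-root) branch point.
At 10/9: a pole of order 1; residue 79/357.

Denominator factor (ε - 10/9): pole of order 1 at 10/9, modulus 10/9.
Branch term (3/5)*sqrt(1 - ε/(1)): its argument vanishes at ε = 1, a square-root branch point, modulus 1.
Branch term (-19/2)*log(1 - ε/(-11)): its argument vanishes at ε = -11, a logarithmic branch point, modulus 11.
The radius of convergence is the smallest modulus among the singular points: 1.
The branch terms are analytic at 10/9 and contribute nothing to the residue; only the rational part matters.
At the order-1 pole 10/9 set g(ε) = (ε - (10/9))*(rational part) = 7/17 - 6*ε/35.
Simple pole: residue = g(a) at a = 10/9, which is 79/357.
List the singular points by increasing real part (a conjugate pair: the negative imaginary part first).


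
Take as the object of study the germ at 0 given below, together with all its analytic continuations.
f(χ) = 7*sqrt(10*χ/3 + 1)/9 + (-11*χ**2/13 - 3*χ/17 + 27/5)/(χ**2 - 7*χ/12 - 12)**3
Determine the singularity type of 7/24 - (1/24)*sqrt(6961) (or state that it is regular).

The denominator factor χ**2 - 7*χ/12 - 12 vanishes at 7/24 - (1/24)*sqrt(6961) and appears to the power 3; the numerator there equals -1575059/318240 + (1777/63648)*sqrt(6961), nonzero, and no other factor vanishes.
The branch terms are analytic at this point.
Hence a pole whose order is the multiplicity, 3.

The point is a pole of order 3.


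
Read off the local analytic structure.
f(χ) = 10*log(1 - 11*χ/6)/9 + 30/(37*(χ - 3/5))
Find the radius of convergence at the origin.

Denominator factor (χ - 3/5): pole of order 1 at 3/5, modulus 3/5.
Branch term (10/9)*log(1 - χ/(6/11)): its argument vanishes at χ = 6/11, a logarithmic branch point, modulus 6/11.
The radius of convergence is the smallest modulus among the singular points: 6/11.

The radius of convergence is 6/11.


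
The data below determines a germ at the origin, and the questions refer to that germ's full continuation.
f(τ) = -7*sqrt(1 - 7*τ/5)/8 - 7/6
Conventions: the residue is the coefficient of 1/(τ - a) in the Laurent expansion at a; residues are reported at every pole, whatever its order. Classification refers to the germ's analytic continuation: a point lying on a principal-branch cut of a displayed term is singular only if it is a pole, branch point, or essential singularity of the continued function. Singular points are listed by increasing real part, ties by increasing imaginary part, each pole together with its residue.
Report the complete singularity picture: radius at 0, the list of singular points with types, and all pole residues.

Radius of convergence at 0: 5/7.
At 5/7: an algebraic (square-root) branch point.

Branch term (-7/8)*sqrt(1 - τ/(5/7)): its argument vanishes at τ = 5/7, a square-root branch point, modulus 5/7.
The radius of convergence is the smallest modulus among the singular points: 5/7.


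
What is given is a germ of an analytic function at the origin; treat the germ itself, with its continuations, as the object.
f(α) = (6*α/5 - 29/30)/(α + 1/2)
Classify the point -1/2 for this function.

The denominator factor α + 1/2 vanishes at -1/2 and appears to the power 1; the numerator there equals -47/30, nonzero, and no other factor vanishes.
Hence a pole whose order is the multiplicity, 1.

The point is a pole of order 1.


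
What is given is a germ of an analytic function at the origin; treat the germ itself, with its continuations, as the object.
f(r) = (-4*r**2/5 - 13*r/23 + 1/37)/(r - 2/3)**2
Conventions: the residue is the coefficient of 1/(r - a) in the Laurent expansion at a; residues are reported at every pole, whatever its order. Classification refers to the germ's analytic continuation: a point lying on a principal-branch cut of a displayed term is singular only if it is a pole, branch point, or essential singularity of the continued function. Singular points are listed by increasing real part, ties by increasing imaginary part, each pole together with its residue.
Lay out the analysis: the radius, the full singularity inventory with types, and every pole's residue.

Radius of convergence at 0: 2/3.
At 2/3: a pole of order 2; residue -563/345.

Denominator factor (r - 2/3)^2: pole of order 2 at 2/3, modulus 2/3.
The radius of convergence is the smallest modulus among the singular points: 2/3.
At the order-2 pole 2/3 set g(r) = (r - (2/3))^2*f(r) = -4*r**2/5 - 13*r/23 + 1/37.
Order-2 pole: residue = g'(a); g'(2/3) = -563/345, so the residue is -563/345.
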